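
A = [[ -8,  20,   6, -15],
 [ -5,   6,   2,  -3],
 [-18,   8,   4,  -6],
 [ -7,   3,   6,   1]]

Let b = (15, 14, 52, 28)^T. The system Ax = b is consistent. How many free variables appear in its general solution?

0

Row reduce the augmented matrix [A | b].
R2 ← R2 − (5/8)·R1: [0, -13/2, -7/4, 51/8, 37/8]
R3 ← R3 − (9/4)·R1: [0, -37, -19/2, 111/4, 73/4]
R4 ← R4 − (7/8)·R1: [0, -29/2, 3/4, 113/8, 119/8]
R3 ← R3 − (74/13)·R2: [0, 0, 6/13, -111/13, -105/13]
R4 ← R4 − (29/13)·R2: [0, 0, 121/26, -5/52, 237/52]
R4 ← R4 − (121/12)·R3: [0, 0, 0, 86, 86]
The echelon form has 4 nonzero rows, and every pivot lies in the first 4 columns, so rank(A) = rank([A|b]) = 4.
The system is consistent.
Free variables = (unknowns) − (rank) = 4 − 4 = 0.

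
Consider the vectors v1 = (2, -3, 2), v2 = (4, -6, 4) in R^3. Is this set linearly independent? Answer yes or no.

no

Form the matrix with these vectors as rows and row reduce.
R2 ← R2 − (2)·R1: [0, 0, 0]
1 nonzero row, so the 2 vectors span a space of dimension 1.
Since 1 < 2, the vectors are linearly dependent.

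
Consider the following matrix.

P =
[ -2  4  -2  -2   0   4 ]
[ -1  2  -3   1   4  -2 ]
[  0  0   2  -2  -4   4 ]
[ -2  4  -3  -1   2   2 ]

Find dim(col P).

Row reduce to echelon form.
R2 ← R2 − (1/2)·R1: [0, 0, -2, 2, 4, -4]
R4 ← R4 − R1: [0, 0, -1, 1, 2, -2]
R3 ← R3 + R2: [0, 0, 0, 0, 0, 0]
R4 ← R4 − (1/2)·R2: [0, 0, 0, 0, 0, 0]
Echelon form has 2 nonzero rows, so rank(P) = 2.
The column space has dimension equal to the rank: 2.

2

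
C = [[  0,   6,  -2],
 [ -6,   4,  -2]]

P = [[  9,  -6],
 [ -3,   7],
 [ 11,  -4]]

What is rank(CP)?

2

First compute CP:
[[-40,  50],
 [-88,  72]]
Now row reduce the product.
R2 ← R2 − (11/5)·R1: [0, -38]
2 nonzero rows, so rank(CP) = 2.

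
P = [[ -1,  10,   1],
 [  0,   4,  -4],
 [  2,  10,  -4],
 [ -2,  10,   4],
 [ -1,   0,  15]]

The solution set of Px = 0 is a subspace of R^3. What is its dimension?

0

Row reduce to echelon form.
R3 ← R3 + (2)·R1: [0, 30, -2]
R4 ← R4 − (2)·R1: [0, -10, 2]
R5 ← R5 − R1: [0, -10, 14]
R3 ← R3 − (15/2)·R2: [0, 0, 28]
R4 ← R4 + (5/2)·R2: [0, 0, -8]
R5 ← R5 + (5/2)·R2: [0, 0, 4]
R4 ← R4 + (2/7)·R3: [0, 0, 0]
R5 ← R5 − (1/7)·R3: [0, 0, 0]
3 nonzero rows, so rank(P) = 3.
P has 3 columns; by rank–nullity, nullity = 3 − 3 = 0.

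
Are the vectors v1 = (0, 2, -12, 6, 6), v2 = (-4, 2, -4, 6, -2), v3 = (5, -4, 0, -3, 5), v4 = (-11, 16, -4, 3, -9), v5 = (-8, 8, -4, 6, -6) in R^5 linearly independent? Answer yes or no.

no

Form the matrix with these vectors as rows and row reduce.
Swap R1 ↔ R2
R3 ← R3 + (5/4)·R1: [0, -3/2, -5, 9/2, 5/2]
R4 ← R4 − (11/4)·R1: [0, 21/2, 7, -27/2, -7/2]
R5 ← R5 − (2)·R1: [0, 4, 4, -6, -2]
R3 ← R3 + (3/4)·R2: [0, 0, -14, 9, 7]
R4 ← R4 − (21/4)·R2: [0, 0, 70, -45, -35]
R5 ← R5 − (2)·R2: [0, 0, 28, -18, -14]
R4 ← R4 + (5)·R3: [0, 0, 0, 0, 0]
R5 ← R5 + (2)·R3: [0, 0, 0, 0, 0]
3 nonzero rows, so the 5 vectors span a space of dimension 3.
Since 3 < 5, the vectors are linearly dependent.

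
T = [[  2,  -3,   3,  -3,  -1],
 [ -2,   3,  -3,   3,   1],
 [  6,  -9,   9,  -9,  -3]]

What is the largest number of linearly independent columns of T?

1

Row reduce to echelon form.
R2 ← R2 + R1: [0, 0, 0, 0, 0]
R3 ← R3 − (3)·R1: [0, 0, 0, 0, 0]
Echelon form has 1 nonzero row, so rank(T) = 1.
The rank gives the maximum number of linearly independent columns: 1.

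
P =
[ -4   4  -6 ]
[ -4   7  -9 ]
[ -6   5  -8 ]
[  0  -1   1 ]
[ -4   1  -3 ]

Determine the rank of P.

Row reduce to echelon form.
R2 ← R2 − R1: [0, 3, -3]
R3 ← R3 − (3/2)·R1: [0, -1, 1]
R5 ← R5 − R1: [0, -3, 3]
R3 ← R3 + (1/3)·R2: [0, 0, 0]
R4 ← R4 + (1/3)·R2: [0, 0, 0]
R5 ← R5 + R2: [0, 0, 0]
Echelon form has 2 nonzero rows, so rank(P) = 2.

2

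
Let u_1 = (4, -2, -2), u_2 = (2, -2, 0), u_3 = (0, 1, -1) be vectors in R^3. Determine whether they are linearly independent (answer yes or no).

Form the matrix with these vectors as rows and row reduce.
R2 ← R2 − (1/2)·R1: [0, -1, 1]
R3 ← R3 + R2: [0, 0, 0]
2 nonzero rows, so the 3 vectors span a space of dimension 2.
Since 2 < 3, the vectors are linearly dependent.

no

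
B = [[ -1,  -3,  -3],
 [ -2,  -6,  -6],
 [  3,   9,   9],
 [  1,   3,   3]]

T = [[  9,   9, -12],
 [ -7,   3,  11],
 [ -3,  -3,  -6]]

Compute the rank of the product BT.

First compute BT:
[[ 21,  -9,  -3],
 [ 42, -18,  -6],
 [-63,  27,   9],
 [-21,   9,   3]]
Now row reduce the product.
R2 ← R2 − (2)·R1: [0, 0, 0]
R3 ← R3 + (3)·R1: [0, 0, 0]
R4 ← R4 + R1: [0, 0, 0]
1 nonzero row, so rank(BT) = 1.

1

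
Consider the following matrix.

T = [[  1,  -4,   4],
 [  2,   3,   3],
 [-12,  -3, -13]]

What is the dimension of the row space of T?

3

Row reduce to echelon form.
R2 ← R2 − (2)·R1: [0, 11, -5]
R3 ← R3 + (12)·R1: [0, -51, 35]
R3 ← R3 + (51/11)·R2: [0, 0, 130/11]
Echelon form has 3 nonzero rows, so rank(T) = 3.
The row space has dimension equal to the rank: 3.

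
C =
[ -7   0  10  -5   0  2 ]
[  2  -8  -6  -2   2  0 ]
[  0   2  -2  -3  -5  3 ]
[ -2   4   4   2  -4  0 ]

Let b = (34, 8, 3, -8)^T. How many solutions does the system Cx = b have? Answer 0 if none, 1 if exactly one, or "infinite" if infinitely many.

Row reduce the augmented matrix [C | b].
R2 ← R2 + (2/7)·R1: [0, -8, -22/7, -24/7, 2, 4/7, 124/7]
R4 ← R4 − (2/7)·R1: [0, 4, 8/7, 24/7, -4, -4/7, -124/7]
R3 ← R3 + (1/4)·R2: [0, 0, -39/14, -27/7, -9/2, 22/7, 52/7]
R4 ← R4 + (1/2)·R2: [0, 0, -3/7, 12/7, -3, -2/7, -62/7]
R4 ← R4 − (2/13)·R3: [0, 0, 0, 30/13, -30/13, -10/13, -10]
The echelon form has 4 nonzero rows, and every pivot lies in the first 6 columns, so rank(C) = rank([C|b]) = 4.
The system is consistent.
rank = 4 < 6 unknowns, so there are infinitely many solutions.

infinite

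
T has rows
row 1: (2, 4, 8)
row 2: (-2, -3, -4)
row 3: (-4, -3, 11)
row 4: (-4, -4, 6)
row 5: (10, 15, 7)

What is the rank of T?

3

Row reduce to echelon form.
R2 ← R2 + R1: [0, 1, 4]
R3 ← R3 + (2)·R1: [0, 5, 27]
R4 ← R4 + (2)·R1: [0, 4, 22]
R5 ← R5 − (5)·R1: [0, -5, -33]
R3 ← R3 − (5)·R2: [0, 0, 7]
R4 ← R4 − (4)·R2: [0, 0, 6]
R5 ← R5 + (5)·R2: [0, 0, -13]
R4 ← R4 − (6/7)·R3: [0, 0, 0]
R5 ← R5 + (13/7)·R3: [0, 0, 0]
Echelon form has 3 nonzero rows, so rank(T) = 3.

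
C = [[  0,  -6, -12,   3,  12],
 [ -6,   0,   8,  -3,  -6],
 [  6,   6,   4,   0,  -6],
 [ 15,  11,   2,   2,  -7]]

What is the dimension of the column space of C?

2

Row reduce to echelon form.
Swap R1 ↔ R2
R3 ← R3 + R1: [0, 6, 12, -3, -12]
R4 ← R4 + (5/2)·R1: [0, 11, 22, -11/2, -22]
R3 ← R3 + R2: [0, 0, 0, 0, 0]
R4 ← R4 + (11/6)·R2: [0, 0, 0, 0, 0]
Echelon form has 2 nonzero rows, so rank(C) = 2.
The column space has dimension equal to the rank: 2.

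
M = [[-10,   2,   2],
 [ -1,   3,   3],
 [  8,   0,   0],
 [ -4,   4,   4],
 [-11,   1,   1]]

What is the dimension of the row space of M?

Row reduce to echelon form.
R2 ← R2 − (1/10)·R1: [0, 14/5, 14/5]
R3 ← R3 + (4/5)·R1: [0, 8/5, 8/5]
R4 ← R4 − (2/5)·R1: [0, 16/5, 16/5]
R5 ← R5 − (11/10)·R1: [0, -6/5, -6/5]
R3 ← R3 − (4/7)·R2: [0, 0, 0]
R4 ← R4 − (8/7)·R2: [0, 0, 0]
R5 ← R5 + (3/7)·R2: [0, 0, 0]
Echelon form has 2 nonzero rows, so rank(M) = 2.
The row space has dimension equal to the rank: 2.

2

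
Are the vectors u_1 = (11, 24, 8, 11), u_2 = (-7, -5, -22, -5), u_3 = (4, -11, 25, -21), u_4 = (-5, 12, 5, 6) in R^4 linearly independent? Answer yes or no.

Form the matrix with these vectors as rows and row reduce.
R2 ← R2 + (7/11)·R1: [0, 113/11, -186/11, 2]
R3 ← R3 − (4/11)·R1: [0, -217/11, 243/11, -25]
R4 ← R4 + (5/11)·R1: [0, 252/11, 95/11, 11]
R3 ← R3 + (217/113)·R2: [0, 0, -1173/113, -2391/113]
R4 ← R4 − (252/113)·R2: [0, 0, 5237/113, 739/113]
R4 ← R4 + (5237/1173)·R3: [0, 0, 0, -34380/391]
4 nonzero rows, so the 4 vectors span a space of dimension 4.
Since 4 = 4, the vectors are linearly independent.

yes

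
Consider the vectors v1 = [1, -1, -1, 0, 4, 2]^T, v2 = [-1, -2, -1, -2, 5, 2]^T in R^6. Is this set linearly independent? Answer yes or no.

Form the matrix with these vectors as rows and row reduce.
R2 ← R2 + R1: [0, -3, -2, -2, 9, 4]
2 nonzero rows, so the 2 vectors span a space of dimension 2.
Since 2 = 2, the vectors are linearly independent.

yes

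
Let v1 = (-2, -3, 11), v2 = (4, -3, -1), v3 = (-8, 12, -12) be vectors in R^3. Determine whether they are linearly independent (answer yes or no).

Form the matrix with these vectors as rows and row reduce.
R2 ← R2 + (2)·R1: [0, -9, 21]
R3 ← R3 − (4)·R1: [0, 24, -56]
R3 ← R3 + (8/3)·R2: [0, 0, 0]
2 nonzero rows, so the 3 vectors span a space of dimension 2.
Since 2 < 3, the vectors are linearly dependent.

no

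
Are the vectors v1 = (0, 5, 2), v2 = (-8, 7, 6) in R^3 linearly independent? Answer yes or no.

yes

Form the matrix with these vectors as rows and row reduce.
Swap R1 ↔ R2
2 nonzero rows, so the 2 vectors span a space of dimension 2.
Since 2 = 2, the vectors are linearly independent.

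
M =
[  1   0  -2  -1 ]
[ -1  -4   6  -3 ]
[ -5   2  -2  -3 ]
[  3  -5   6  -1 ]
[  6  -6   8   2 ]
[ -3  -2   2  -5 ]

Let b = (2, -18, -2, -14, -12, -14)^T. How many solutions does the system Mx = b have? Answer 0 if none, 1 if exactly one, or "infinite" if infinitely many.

Row reduce the augmented matrix [M | b].
R2 ← R2 + R1: [0, -4, 4, -4, -16]
R3 ← R3 + (5)·R1: [0, 2, -12, -8, 8]
R4 ← R4 − (3)·R1: [0, -5, 12, 2, -20]
R5 ← R5 − (6)·R1: [0, -6, 20, 8, -24]
R6 ← R6 + (3)·R1: [0, -2, -4, -8, -8]
R3 ← R3 + (1/2)·R2: [0, 0, -10, -10, 0]
R4 ← R4 − (5/4)·R2: [0, 0, 7, 7, 0]
R5 ← R5 − (3/2)·R2: [0, 0, 14, 14, 0]
R6 ← R6 − (1/2)·R2: [0, 0, -6, -6, 0]
R4 ← R4 + (7/10)·R3: [0, 0, 0, 0, 0]
R5 ← R5 + (7/5)·R3: [0, 0, 0, 0, 0]
R6 ← R6 − (3/5)·R3: [0, 0, 0, 0, 0]
The echelon form has 3 nonzero rows, and every pivot lies in the first 4 columns, so rank(M) = rank([M|b]) = 3.
The system is consistent.
rank = 3 < 4 unknowns, so there are infinitely many solutions.

infinite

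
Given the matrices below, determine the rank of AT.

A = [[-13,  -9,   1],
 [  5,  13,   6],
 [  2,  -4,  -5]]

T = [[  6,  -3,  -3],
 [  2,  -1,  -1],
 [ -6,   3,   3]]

First compute AT:
[[-102,  51,  51],
 [ 20, -10, -10],
 [ 34, -17, -17]]
Now row reduce the product.
R2 ← R2 + (10/51)·R1: [0, 0, 0]
R3 ← R3 + (1/3)·R1: [0, 0, 0]
1 nonzero row, so rank(AT) = 1.

1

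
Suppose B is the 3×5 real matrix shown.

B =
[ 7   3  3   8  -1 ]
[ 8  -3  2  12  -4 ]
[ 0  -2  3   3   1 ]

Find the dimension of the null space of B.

Row reduce to echelon form.
R2 ← R2 − (8/7)·R1: [0, -45/7, -10/7, 20/7, -20/7]
R3 ← R3 − (14/45)·R2: [0, 0, 31/9, 19/9, 17/9]
3 nonzero rows, so rank(B) = 3.
B has 5 columns; by rank–nullity, nullity = 5 − 3 = 2.

2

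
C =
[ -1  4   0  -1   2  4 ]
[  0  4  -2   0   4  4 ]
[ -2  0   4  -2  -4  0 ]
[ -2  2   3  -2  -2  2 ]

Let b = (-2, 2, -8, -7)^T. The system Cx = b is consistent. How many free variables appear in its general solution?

4

Row reduce the augmented matrix [C | b].
R3 ← R3 − (2)·R1: [0, -8, 4, 0, -8, -8, -4]
R4 ← R4 − (2)·R1: [0, -6, 3, 0, -6, -6, -3]
R3 ← R3 + (2)·R2: [0, 0, 0, 0, 0, 0, 0]
R4 ← R4 + (3/2)·R2: [0, 0, 0, 0, 0, 0, 0]
The echelon form has 2 nonzero rows, and every pivot lies in the first 6 columns, so rank(C) = rank([C|b]) = 2.
The system is consistent.
Free variables = (unknowns) − (rank) = 6 − 2 = 4.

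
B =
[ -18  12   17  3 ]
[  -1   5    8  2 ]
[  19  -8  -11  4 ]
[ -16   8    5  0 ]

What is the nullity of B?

0

Row reduce to echelon form.
R2 ← R2 − (1/18)·R1: [0, 13/3, 127/18, 11/6]
R3 ← R3 + (19/18)·R1: [0, 14/3, 125/18, 43/6]
R4 ← R4 − (8/9)·R1: [0, -8/3, -91/9, -8/3]
R3 ← R3 − (14/13)·R2: [0, 0, -17/26, 135/26]
R4 ← R4 + (8/13)·R2: [0, 0, -75/13, -20/13]
R4 ← R4 − (150/17)·R3: [0, 0, 0, -805/17]
4 nonzero rows, so rank(B) = 4.
B has 4 columns; by rank–nullity, nullity = 4 − 4 = 0.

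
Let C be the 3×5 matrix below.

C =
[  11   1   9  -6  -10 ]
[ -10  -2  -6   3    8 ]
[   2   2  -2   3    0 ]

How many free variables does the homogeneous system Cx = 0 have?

Row reduce to echelon form.
R2 ← R2 + (10/11)·R1: [0, -12/11, 24/11, -27/11, -12/11]
R3 ← R3 − (2/11)·R1: [0, 20/11, -40/11, 45/11, 20/11]
R3 ← R3 + (5/3)·R2: [0, 0, 0, 0, 0]
2 nonzero rows, so rank(C) = 2.
C has 5 columns; by rank–nullity, nullity = 5 − 2 = 3.

3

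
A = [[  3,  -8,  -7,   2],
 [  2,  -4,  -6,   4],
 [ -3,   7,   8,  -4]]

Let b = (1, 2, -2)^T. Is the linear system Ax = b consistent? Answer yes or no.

yes

Row reduce the augmented matrix [A | b].
R2 ← R2 − (2/3)·R1: [0, 4/3, -4/3, 8/3, 4/3]
R3 ← R3 + R1: [0, -1, 1, -2, -1]
R3 ← R3 + (3/4)·R2: [0, 0, 0, 0, 0]
The echelon form has 2 nonzero rows, and every pivot lies in the first 4 columns, so rank(A) = rank([A|b]) = 2.
The system is consistent.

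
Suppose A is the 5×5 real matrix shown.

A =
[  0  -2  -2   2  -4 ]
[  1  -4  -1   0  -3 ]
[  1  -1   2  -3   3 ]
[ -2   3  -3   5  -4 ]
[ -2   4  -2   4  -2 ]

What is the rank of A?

2

Row reduce to echelon form.
Swap R1 ↔ R2
R3 ← R3 − R1: [0, 3, 3, -3, 6]
R4 ← R4 + (2)·R1: [0, -5, -5, 5, -10]
R5 ← R5 + (2)·R1: [0, -4, -4, 4, -8]
R3 ← R3 + (3/2)·R2: [0, 0, 0, 0, 0]
R4 ← R4 − (5/2)·R2: [0, 0, 0, 0, 0]
R5 ← R5 − (2)·R2: [0, 0, 0, 0, 0]
Echelon form has 2 nonzero rows, so rank(A) = 2.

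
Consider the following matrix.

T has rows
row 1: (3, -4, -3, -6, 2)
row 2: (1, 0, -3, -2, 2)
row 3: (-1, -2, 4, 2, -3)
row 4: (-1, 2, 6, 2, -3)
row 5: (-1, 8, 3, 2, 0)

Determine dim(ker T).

Row reduce to echelon form.
R2 ← R2 − (1/3)·R1: [0, 4/3, -2, 0, 4/3]
R3 ← R3 + (1/3)·R1: [0, -10/3, 3, 0, -7/3]
R4 ← R4 + (1/3)·R1: [0, 2/3, 5, 0, -7/3]
R5 ← R5 + (1/3)·R1: [0, 20/3, 2, 0, 2/3]
R3 ← R3 + (5/2)·R2: [0, 0, -2, 0, 1]
R4 ← R4 − (1/2)·R2: [0, 0, 6, 0, -3]
R5 ← R5 − (5)·R2: [0, 0, 12, 0, -6]
R4 ← R4 + (3)·R3: [0, 0, 0, 0, 0]
R5 ← R5 + (6)·R3: [0, 0, 0, 0, 0]
3 nonzero rows, so rank(T) = 3.
T has 5 columns; by rank–nullity, nullity = 5 − 3 = 2.

2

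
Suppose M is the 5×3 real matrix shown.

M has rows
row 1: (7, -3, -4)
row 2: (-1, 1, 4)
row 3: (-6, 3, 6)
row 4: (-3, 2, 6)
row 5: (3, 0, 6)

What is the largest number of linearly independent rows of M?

2

Row reduce to echelon form.
R2 ← R2 + (1/7)·R1: [0, 4/7, 24/7]
R3 ← R3 + (6/7)·R1: [0, 3/7, 18/7]
R4 ← R4 + (3/7)·R1: [0, 5/7, 30/7]
R5 ← R5 − (3/7)·R1: [0, 9/7, 54/7]
R3 ← R3 − (3/4)·R2: [0, 0, 0]
R4 ← R4 − (5/4)·R2: [0, 0, 0]
R5 ← R5 − (9/4)·R2: [0, 0, 0]
Echelon form has 2 nonzero rows, so rank(M) = 2.
The rank gives the maximum number of linearly independent rows: 2.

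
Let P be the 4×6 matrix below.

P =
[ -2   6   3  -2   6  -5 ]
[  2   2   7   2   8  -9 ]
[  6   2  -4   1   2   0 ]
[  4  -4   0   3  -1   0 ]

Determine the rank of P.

3

Row reduce to echelon form.
R2 ← R2 + R1: [0, 8, 10, 0, 14, -14]
R3 ← R3 + (3)·R1: [0, 20, 5, -5, 20, -15]
R4 ← R4 + (2)·R1: [0, 8, 6, -1, 11, -10]
R3 ← R3 − (5/2)·R2: [0, 0, -20, -5, -15, 20]
R4 ← R4 − R2: [0, 0, -4, -1, -3, 4]
R4 ← R4 − (1/5)·R3: [0, 0, 0, 0, 0, 0]
Echelon form has 3 nonzero rows, so rank(P) = 3.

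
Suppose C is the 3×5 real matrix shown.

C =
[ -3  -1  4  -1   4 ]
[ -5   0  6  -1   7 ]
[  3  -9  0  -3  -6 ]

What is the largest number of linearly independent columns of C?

2

Row reduce to echelon form.
R2 ← R2 − (5/3)·R1: [0, 5/3, -2/3, 2/3, 1/3]
R3 ← R3 + R1: [0, -10, 4, -4, -2]
R3 ← R3 + (6)·R2: [0, 0, 0, 0, 0]
Echelon form has 2 nonzero rows, so rank(C) = 2.
The rank gives the maximum number of linearly independent columns: 2.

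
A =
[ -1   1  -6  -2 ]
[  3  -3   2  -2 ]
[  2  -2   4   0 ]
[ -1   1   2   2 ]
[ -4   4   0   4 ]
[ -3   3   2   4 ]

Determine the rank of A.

Row reduce to echelon form.
R2 ← R2 + (3)·R1: [0, 0, -16, -8]
R3 ← R3 + (2)·R1: [0, 0, -8, -4]
R4 ← R4 − R1: [0, 0, 8, 4]
R5 ← R5 − (4)·R1: [0, 0, 24, 12]
R6 ← R6 − (3)·R1: [0, 0, 20, 10]
R3 ← R3 − (1/2)·R2: [0, 0, 0, 0]
R4 ← R4 + (1/2)·R2: [0, 0, 0, 0]
R5 ← R5 + (3/2)·R2: [0, 0, 0, 0]
R6 ← R6 + (5/4)·R2: [0, 0, 0, 0]
Echelon form has 2 nonzero rows, so rank(A) = 2.

2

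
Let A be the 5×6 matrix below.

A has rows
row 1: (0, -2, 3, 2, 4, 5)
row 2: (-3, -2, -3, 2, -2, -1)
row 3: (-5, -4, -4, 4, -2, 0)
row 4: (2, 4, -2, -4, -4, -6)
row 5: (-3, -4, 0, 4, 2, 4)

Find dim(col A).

Row reduce to echelon form.
Swap R1 ↔ R2
R3 ← R3 − (5/3)·R1: [0, -2/3, 1, 2/3, 4/3, 5/3]
R4 ← R4 + (2/3)·R1: [0, 8/3, -4, -8/3, -16/3, -20/3]
R5 ← R5 − R1: [0, -2, 3, 2, 4, 5]
R3 ← R3 − (1/3)·R2: [0, 0, 0, 0, 0, 0]
R4 ← R4 + (4/3)·R2: [0, 0, 0, 0, 0, 0]
R5 ← R5 − R2: [0, 0, 0, 0, 0, 0]
Echelon form has 2 nonzero rows, so rank(A) = 2.
The column space has dimension equal to the rank: 2.

2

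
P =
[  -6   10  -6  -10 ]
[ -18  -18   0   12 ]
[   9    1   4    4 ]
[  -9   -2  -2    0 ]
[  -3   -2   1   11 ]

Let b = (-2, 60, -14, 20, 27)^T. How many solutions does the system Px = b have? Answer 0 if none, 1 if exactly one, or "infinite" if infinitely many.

1

Row reduce the augmented matrix [P | b].
R2 ← R2 − (3)·R1: [0, -48, 18, 42, 66]
R3 ← R3 + (3/2)·R1: [0, 16, -5, -11, -17]
R4 ← R4 − (3/2)·R1: [0, -17, 7, 15, 23]
R5 ← R5 − (1/2)·R1: [0, -7, 4, 16, 28]
R3 ← R3 + (1/3)·R2: [0, 0, 1, 3, 5]
R4 ← R4 − (17/48)·R2: [0, 0, 5/8, 1/8, -3/8]
R5 ← R5 − (7/48)·R2: [0, 0, 11/8, 79/8, 147/8]
R4 ← R4 − (5/8)·R3: [0, 0, 0, -7/4, -7/2]
R5 ← R5 − (11/8)·R3: [0, 0, 0, 23/4, 23/2]
R5 ← R5 + (23/7)·R4: [0, 0, 0, 0, 0]
The echelon form has 4 nonzero rows, and every pivot lies in the first 4 columns, so rank(P) = rank([P|b]) = 4.
The system is consistent.
rank = 4 = number of unknowns, so the solution is unique.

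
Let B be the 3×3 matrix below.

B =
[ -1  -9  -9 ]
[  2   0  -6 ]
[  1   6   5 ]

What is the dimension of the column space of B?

2

Row reduce to echelon form.
R2 ← R2 + (2)·R1: [0, -18, -24]
R3 ← R3 + R1: [0, -3, -4]
R3 ← R3 − (1/6)·R2: [0, 0, 0]
Echelon form has 2 nonzero rows, so rank(B) = 2.
The column space has dimension equal to the rank: 2.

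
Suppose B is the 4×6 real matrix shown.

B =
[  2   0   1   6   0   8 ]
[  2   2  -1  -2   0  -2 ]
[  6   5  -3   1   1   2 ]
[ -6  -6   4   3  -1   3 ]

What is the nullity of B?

Row reduce to echelon form.
R2 ← R2 − R1: [0, 2, -2, -8, 0, -10]
R3 ← R3 − (3)·R1: [0, 5, -6, -17, 1, -22]
R4 ← R4 + (3)·R1: [0, -6, 7, 21, -1, 27]
R3 ← R3 − (5/2)·R2: [0, 0, -1, 3, 1, 3]
R4 ← R4 + (3)·R2: [0, 0, 1, -3, -1, -3]
R4 ← R4 + R3: [0, 0, 0, 0, 0, 0]
3 nonzero rows, so rank(B) = 3.
B has 6 columns; by rank–nullity, nullity = 6 − 3 = 3.

3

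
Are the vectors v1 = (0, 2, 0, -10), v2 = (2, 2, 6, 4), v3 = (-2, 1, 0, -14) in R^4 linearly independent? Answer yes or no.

yes

Form the matrix with these vectors as rows and row reduce.
Swap R1 ↔ R2
R3 ← R3 + R1: [0, 3, 6, -10]
R3 ← R3 − (3/2)·R2: [0, 0, 6, 5]
3 nonzero rows, so the 3 vectors span a space of dimension 3.
Since 3 = 3, the vectors are linearly independent.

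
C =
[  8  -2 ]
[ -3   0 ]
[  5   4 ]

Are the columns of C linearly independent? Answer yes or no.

yes

Row reduce C to echelon form.
R2 ← R2 + (3/8)·R1: [0, -3/4]
R3 ← R3 − (5/8)·R1: [0, 21/4]
R3 ← R3 + (7)·R2: [0, 0]
2 pivots among 2 columns.
Every column is a pivot column, so the columns are linearly independent.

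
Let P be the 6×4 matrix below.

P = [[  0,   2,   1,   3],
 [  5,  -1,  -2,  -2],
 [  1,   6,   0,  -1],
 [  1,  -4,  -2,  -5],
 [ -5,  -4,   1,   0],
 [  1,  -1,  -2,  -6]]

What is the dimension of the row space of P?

3

Row reduce to echelon form.
Swap R1 ↔ R2
R3 ← R3 − (1/5)·R1: [0, 31/5, 2/5, -3/5]
R4 ← R4 − (1/5)·R1: [0, -19/5, -8/5, -23/5]
R5 ← R5 + R1: [0, -5, -1, -2]
R6 ← R6 − (1/5)·R1: [0, -4/5, -8/5, -28/5]
R3 ← R3 − (31/10)·R2: [0, 0, -27/10, -99/10]
R4 ← R4 + (19/10)·R2: [0, 0, 3/10, 11/10]
R5 ← R5 + (5/2)·R2: [0, 0, 3/2, 11/2]
R6 ← R6 + (2/5)·R2: [0, 0, -6/5, -22/5]
R4 ← R4 + (1/9)·R3: [0, 0, 0, 0]
R5 ← R5 + (5/9)·R3: [0, 0, 0, 0]
R6 ← R6 − (4/9)·R3: [0, 0, 0, 0]
Echelon form has 3 nonzero rows, so rank(P) = 3.
The row space has dimension equal to the rank: 3.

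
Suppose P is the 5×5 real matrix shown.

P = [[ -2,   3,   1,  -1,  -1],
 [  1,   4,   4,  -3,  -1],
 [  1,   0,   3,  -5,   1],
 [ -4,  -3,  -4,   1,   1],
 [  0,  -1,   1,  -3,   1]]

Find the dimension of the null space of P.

Row reduce to echelon form.
R2 ← R2 + (1/2)·R1: [0, 11/2, 9/2, -7/2, -3/2]
R3 ← R3 + (1/2)·R1: [0, 3/2, 7/2, -11/2, 1/2]
R4 ← R4 − (2)·R1: [0, -9, -6, 3, 3]
R3 ← R3 − (3/11)·R2: [0, 0, 25/11, -50/11, 10/11]
R4 ← R4 + (18/11)·R2: [0, 0, 15/11, -30/11, 6/11]
R5 ← R5 + (2/11)·R2: [0, 0, 20/11, -40/11, 8/11]
R4 ← R4 − (3/5)·R3: [0, 0, 0, 0, 0]
R5 ← R5 − (4/5)·R3: [0, 0, 0, 0, 0]
3 nonzero rows, so rank(P) = 3.
P has 5 columns; by rank–nullity, nullity = 5 − 3 = 2.

2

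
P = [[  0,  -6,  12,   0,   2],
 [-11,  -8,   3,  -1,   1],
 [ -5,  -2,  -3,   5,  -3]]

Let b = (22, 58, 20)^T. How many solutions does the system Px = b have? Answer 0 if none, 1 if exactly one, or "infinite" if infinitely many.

Row reduce the augmented matrix [P | b].
Swap R1 ↔ R2
R3 ← R3 − (5/11)·R1: [0, 18/11, -48/11, 60/11, -38/11, -70/11]
R3 ← R3 + (3/11)·R2: [0, 0, -12/11, 60/11, -32/11, -4/11]
The echelon form has 3 nonzero rows, and every pivot lies in the first 5 columns, so rank(P) = rank([P|b]) = 3.
The system is consistent.
rank = 3 < 5 unknowns, so there are infinitely many solutions.

infinite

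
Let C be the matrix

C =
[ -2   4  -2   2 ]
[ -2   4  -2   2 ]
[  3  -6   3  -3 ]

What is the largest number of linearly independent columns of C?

Row reduce to echelon form.
R2 ← R2 − R1: [0, 0, 0, 0]
R3 ← R3 + (3/2)·R1: [0, 0, 0, 0]
Echelon form has 1 nonzero row, so rank(C) = 1.
The rank gives the maximum number of linearly independent columns: 1.

1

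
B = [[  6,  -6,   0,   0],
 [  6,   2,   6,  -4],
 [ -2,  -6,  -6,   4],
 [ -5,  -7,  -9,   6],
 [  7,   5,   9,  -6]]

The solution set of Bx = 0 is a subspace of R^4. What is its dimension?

Row reduce to echelon form.
R2 ← R2 − R1: [0, 8, 6, -4]
R3 ← R3 + (1/3)·R1: [0, -8, -6, 4]
R4 ← R4 + (5/6)·R1: [0, -12, -9, 6]
R5 ← R5 − (7/6)·R1: [0, 12, 9, -6]
R3 ← R3 + R2: [0, 0, 0, 0]
R4 ← R4 + (3/2)·R2: [0, 0, 0, 0]
R5 ← R5 − (3/2)·R2: [0, 0, 0, 0]
2 nonzero rows, so rank(B) = 2.
B has 4 columns; by rank–nullity, nullity = 4 − 2 = 2.

2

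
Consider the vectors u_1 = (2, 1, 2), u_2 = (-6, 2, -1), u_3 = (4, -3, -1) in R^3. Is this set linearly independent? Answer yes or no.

no

Form the matrix with these vectors as rows and row reduce.
R2 ← R2 + (3)·R1: [0, 5, 5]
R3 ← R3 − (2)·R1: [0, -5, -5]
R3 ← R3 + R2: [0, 0, 0]
2 nonzero rows, so the 3 vectors span a space of dimension 2.
Since 2 < 3, the vectors are linearly dependent.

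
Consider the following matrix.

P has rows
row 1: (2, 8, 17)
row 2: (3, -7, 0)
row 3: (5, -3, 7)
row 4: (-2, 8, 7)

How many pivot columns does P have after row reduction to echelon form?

3

Row reduce to echelon form.
R2 ← R2 − (3/2)·R1: [0, -19, -51/2]
R3 ← R3 − (5/2)·R1: [0, -23, -71/2]
R4 ← R4 + R1: [0, 16, 24]
R3 ← R3 − (23/19)·R2: [0, 0, -88/19]
R4 ← R4 + (16/19)·R2: [0, 0, 48/19]
R4 ← R4 + (6/11)·R3: [0, 0, 0]
Echelon form has 3 nonzero rows, so rank(P) = 3.
Each nonzero row contributes one pivot column: 3 pivot columns.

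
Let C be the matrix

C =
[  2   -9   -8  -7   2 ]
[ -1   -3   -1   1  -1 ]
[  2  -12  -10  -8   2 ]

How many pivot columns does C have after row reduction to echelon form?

Row reduce to echelon form.
R2 ← R2 + (1/2)·R1: [0, -15/2, -5, -5/2, 0]
R3 ← R3 − R1: [0, -3, -2, -1, 0]
R3 ← R3 − (2/5)·R2: [0, 0, 0, 0, 0]
Echelon form has 2 nonzero rows, so rank(C) = 2.
Each nonzero row contributes one pivot column: 2 pivot columns.

2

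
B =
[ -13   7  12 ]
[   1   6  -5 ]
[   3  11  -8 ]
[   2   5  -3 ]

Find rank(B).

3

Row reduce to echelon form.
R2 ← R2 + (1/13)·R1: [0, 85/13, -53/13]
R3 ← R3 + (3/13)·R1: [0, 164/13, -68/13]
R4 ← R4 + (2/13)·R1: [0, 79/13, -15/13]
R3 ← R3 − (164/85)·R2: [0, 0, 224/85]
R4 ← R4 − (79/85)·R2: [0, 0, 224/85]
R4 ← R4 − R3: [0, 0, 0]
Echelon form has 3 nonzero rows, so rank(B) = 3.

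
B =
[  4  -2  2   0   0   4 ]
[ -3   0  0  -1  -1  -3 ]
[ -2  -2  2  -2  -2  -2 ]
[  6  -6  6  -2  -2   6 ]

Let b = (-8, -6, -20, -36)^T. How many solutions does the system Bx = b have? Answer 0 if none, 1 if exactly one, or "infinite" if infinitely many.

Row reduce the augmented matrix [B | b].
R2 ← R2 + (3/4)·R1: [0, -3/2, 3/2, -1, -1, 0, -12]
R3 ← R3 + (1/2)·R1: [0, -3, 3, -2, -2, 0, -24]
R4 ← R4 − (3/2)·R1: [0, -3, 3, -2, -2, 0, -24]
R3 ← R3 − (2)·R2: [0, 0, 0, 0, 0, 0, 0]
R4 ← R4 − (2)·R2: [0, 0, 0, 0, 0, 0, 0]
The echelon form has 2 nonzero rows, and every pivot lies in the first 6 columns, so rank(B) = rank([B|b]) = 2.
The system is consistent.
rank = 2 < 6 unknowns, so there are infinitely many solutions.

infinite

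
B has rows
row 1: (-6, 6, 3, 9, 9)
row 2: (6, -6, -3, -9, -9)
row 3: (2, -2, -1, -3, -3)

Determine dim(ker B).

4

Row reduce to echelon form.
R2 ← R2 + R1: [0, 0, 0, 0, 0]
R3 ← R3 + (1/3)·R1: [0, 0, 0, 0, 0]
1 nonzero row, so rank(B) = 1.
B has 5 columns; by rank–nullity, nullity = 5 − 1 = 4.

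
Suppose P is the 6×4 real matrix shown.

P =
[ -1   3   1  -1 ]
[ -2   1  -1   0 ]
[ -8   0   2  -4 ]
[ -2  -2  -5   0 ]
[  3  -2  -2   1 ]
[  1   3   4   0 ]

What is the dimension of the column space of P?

4

Row reduce to echelon form.
R2 ← R2 − (2)·R1: [0, -5, -3, 2]
R3 ← R3 − (8)·R1: [0, -24, -6, 4]
R4 ← R4 − (2)·R1: [0, -8, -7, 2]
R5 ← R5 + (3)·R1: [0, 7, 1, -2]
R6 ← R6 + R1: [0, 6, 5, -1]
R3 ← R3 − (24/5)·R2: [0, 0, 42/5, -28/5]
R4 ← R4 − (8/5)·R2: [0, 0, -11/5, -6/5]
R5 ← R5 + (7/5)·R2: [0, 0, -16/5, 4/5]
R6 ← R6 + (6/5)·R2: [0, 0, 7/5, 7/5]
R4 ← R4 + (11/42)·R3: [0, 0, 0, -8/3]
R5 ← R5 + (8/21)·R3: [0, 0, 0, -4/3]
R6 ← R6 − (1/6)·R3: [0, 0, 0, 7/3]
R5 ← R5 − (1/2)·R4: [0, 0, 0, 0]
R6 ← R6 + (7/8)·R4: [0, 0, 0, 0]
Echelon form has 4 nonzero rows, so rank(P) = 4.
The column space has dimension equal to the rank: 4.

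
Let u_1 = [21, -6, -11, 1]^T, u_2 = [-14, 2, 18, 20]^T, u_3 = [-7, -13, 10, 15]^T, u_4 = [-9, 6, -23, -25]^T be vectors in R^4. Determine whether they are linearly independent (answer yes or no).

Form the matrix with these vectors as rows and row reduce.
R2 ← R2 + (2/3)·R1: [0, -2, 32/3, 62/3]
R3 ← R3 + (1/3)·R1: [0, -15, 19/3, 46/3]
R4 ← R4 + (3/7)·R1: [0, 24/7, -194/7, -172/7]
R3 ← R3 − (15/2)·R2: [0, 0, -221/3, -419/3]
R4 ← R4 + (12/7)·R2: [0, 0, -66/7, 76/7]
R4 ← R4 − (198/1547)·R3: [0, 0, 0, 6350/221]
4 nonzero rows, so the 4 vectors span a space of dimension 4.
Since 4 = 4, the vectors are linearly independent.

yes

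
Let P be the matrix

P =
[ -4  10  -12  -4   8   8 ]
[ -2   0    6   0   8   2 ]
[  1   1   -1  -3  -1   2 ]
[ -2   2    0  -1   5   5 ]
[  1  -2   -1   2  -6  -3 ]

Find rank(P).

5

Row reduce to echelon form.
R2 ← R2 − (1/2)·R1: [0, -5, 12, 2, 4, -2]
R3 ← R3 + (1/4)·R1: [0, 7/2, -4, -4, 1, 4]
R4 ← R4 − (1/2)·R1: [0, -3, 6, 1, 1, 1]
R5 ← R5 + (1/4)·R1: [0, 1/2, -4, 1, -4, -1]
R3 ← R3 + (7/10)·R2: [0, 0, 22/5, -13/5, 19/5, 13/5]
R4 ← R4 − (3/5)·R2: [0, 0, -6/5, -1/5, -7/5, 11/5]
R5 ← R5 + (1/10)·R2: [0, 0, -14/5, 6/5, -18/5, -6/5]
R4 ← R4 + (3/11)·R3: [0, 0, 0, -10/11, -4/11, 32/11]
R5 ← R5 + (7/11)·R3: [0, 0, 0, -5/11, -13/11, 5/11]
R5 ← R5 − (1/2)·R4: [0, 0, 0, 0, -1, -1]
Echelon form has 5 nonzero rows, so rank(P) = 5.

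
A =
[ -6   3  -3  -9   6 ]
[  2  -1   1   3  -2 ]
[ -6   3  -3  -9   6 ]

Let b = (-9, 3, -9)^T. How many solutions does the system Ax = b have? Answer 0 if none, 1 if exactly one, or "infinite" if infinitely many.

Row reduce the augmented matrix [A | b].
R2 ← R2 + (1/3)·R1: [0, 0, 0, 0, 0, 0]
R3 ← R3 − R1: [0, 0, 0, 0, 0, 0]
The echelon form has 1 nonzero rows, and every pivot lies in the first 5 columns, so rank(A) = rank([A|b]) = 1.
The system is consistent.
rank = 1 < 5 unknowns, so there are infinitely many solutions.

infinite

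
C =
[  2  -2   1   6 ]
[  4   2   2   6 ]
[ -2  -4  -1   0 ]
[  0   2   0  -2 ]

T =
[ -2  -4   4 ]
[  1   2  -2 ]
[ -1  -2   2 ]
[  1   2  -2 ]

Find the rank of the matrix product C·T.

First compute CT:
[[ -1,  -2,   2],
 [ -2,  -4,   4],
 [  1,   2,  -2],
 [  0,   0,   0]]
Now row reduce the product.
R2 ← R2 − (2)·R1: [0, 0, 0]
R3 ← R3 + R1: [0, 0, 0]
1 nonzero row, so rank(CT) = 1.

1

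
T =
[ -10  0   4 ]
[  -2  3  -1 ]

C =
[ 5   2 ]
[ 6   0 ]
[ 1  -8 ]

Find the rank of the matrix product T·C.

First compute TC:
[[-46, -52],
 [  7,   4]]
Now row reduce the product.
R2 ← R2 + (7/46)·R1: [0, -90/23]
2 nonzero rows, so rank(TC) = 2.

2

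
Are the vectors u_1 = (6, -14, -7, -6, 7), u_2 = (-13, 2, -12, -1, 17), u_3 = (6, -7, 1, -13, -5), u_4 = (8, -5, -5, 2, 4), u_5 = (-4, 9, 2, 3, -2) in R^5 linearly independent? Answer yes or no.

Form the matrix with these vectors as rows and row reduce.
R2 ← R2 + (13/6)·R1: [0, -85/3, -163/6, -14, 193/6]
R3 ← R3 − R1: [0, 7, 8, -7, -12]
R4 ← R4 − (4/3)·R1: [0, 41/3, 13/3, 10, -16/3]
R5 ← R5 + (2/3)·R1: [0, -1/3, -8/3, -1, 8/3]
R3 ← R3 + (21/85)·R2: [0, 0, 219/170, -889/85, -689/170]
R4 ← R4 + (41/85)·R2: [0, 0, -1491/170, 276/85, 1731/170]
R5 ← R5 − (1/85)·R2: [0, 0, -399/170, -71/85, 389/170]
R4 ← R4 + (497/73)·R3: [0, 0, 0, -4961/73, -1271/73]
R5 ← R5 + (133/73)·R3: [0, 0, 0, -1452/73, -372/73]
R5 ← R5 − (12/41)·R4: [0, 0, 0, 0, 0]
4 nonzero rows, so the 5 vectors span a space of dimension 4.
Since 4 < 5, the vectors are linearly dependent.

no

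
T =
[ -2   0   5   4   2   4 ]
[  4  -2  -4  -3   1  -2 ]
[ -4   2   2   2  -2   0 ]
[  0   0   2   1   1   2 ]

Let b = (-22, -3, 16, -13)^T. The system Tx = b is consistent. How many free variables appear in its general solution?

3

Row reduce the augmented matrix [T | b].
R2 ← R2 + (2)·R1: [0, -2, 6, 5, 5, 6, -47]
R3 ← R3 − (2)·R1: [0, 2, -8, -6, -6, -8, 60]
R3 ← R3 + R2: [0, 0, -2, -1, -1, -2, 13]
R4 ← R4 + R3: [0, 0, 0, 0, 0, 0, 0]
The echelon form has 3 nonzero rows, and every pivot lies in the first 6 columns, so rank(T) = rank([T|b]) = 3.
The system is consistent.
Free variables = (unknowns) − (rank) = 6 − 3 = 3.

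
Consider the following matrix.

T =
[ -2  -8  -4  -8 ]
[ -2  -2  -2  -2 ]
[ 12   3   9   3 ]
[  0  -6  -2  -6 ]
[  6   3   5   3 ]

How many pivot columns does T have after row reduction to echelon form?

2

Row reduce to echelon form.
R2 ← R2 − R1: [0, 6, 2, 6]
R3 ← R3 + (6)·R1: [0, -45, -15, -45]
R5 ← R5 + (3)·R1: [0, -21, -7, -21]
R3 ← R3 + (15/2)·R2: [0, 0, 0, 0]
R4 ← R4 + R2: [0, 0, 0, 0]
R5 ← R5 + (7/2)·R2: [0, 0, 0, 0]
Echelon form has 2 nonzero rows, so rank(T) = 2.
Each nonzero row contributes one pivot column: 2 pivot columns.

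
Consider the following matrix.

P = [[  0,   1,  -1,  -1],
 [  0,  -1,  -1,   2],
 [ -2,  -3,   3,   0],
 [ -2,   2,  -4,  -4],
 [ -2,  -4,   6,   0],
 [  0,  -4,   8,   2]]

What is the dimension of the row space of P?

Row reduce to echelon form.
Swap R1 ↔ R3
R4 ← R4 − R1: [0, 5, -7, -4]
R5 ← R5 − R1: [0, -1, 3, 0]
R3 ← R3 + R2: [0, 0, -2, 1]
R4 ← R4 + (5)·R2: [0, 0, -12, 6]
R5 ← R5 − R2: [0, 0, 4, -2]
R6 ← R6 − (4)·R2: [0, 0, 12, -6]
R4 ← R4 − (6)·R3: [0, 0, 0, 0]
R5 ← R5 + (2)·R3: [0, 0, 0, 0]
R6 ← R6 + (6)·R3: [0, 0, 0, 0]
Echelon form has 3 nonzero rows, so rank(P) = 3.
The row space has dimension equal to the rank: 3.

3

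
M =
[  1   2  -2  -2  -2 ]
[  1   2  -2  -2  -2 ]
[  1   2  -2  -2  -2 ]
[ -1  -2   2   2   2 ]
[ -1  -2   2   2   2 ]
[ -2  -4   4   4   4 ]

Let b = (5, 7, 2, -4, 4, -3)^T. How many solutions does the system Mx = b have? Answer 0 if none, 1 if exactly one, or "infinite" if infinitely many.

0

Row reduce the augmented matrix [M | b].
R2 ← R2 − R1: [0, 0, 0, 0, 0, 2]
R3 ← R3 − R1: [0, 0, 0, 0, 0, -3]
R4 ← R4 + R1: [0, 0, 0, 0, 0, 1]
R5 ← R5 + R1: [0, 0, 0, 0, 0, 9]
R6 ← R6 + (2)·R1: [0, 0, 0, 0, 0, 7]
R3 ← R3 + (3/2)·R2: [0, 0, 0, 0, 0, 0]
R4 ← R4 − (1/2)·R2: [0, 0, 0, 0, 0, 0]
R5 ← R5 − (9/2)·R2: [0, 0, 0, 0, 0, 0]
R6 ← R6 − (7/2)·R2: [0, 0, 0, 0, 0, 0]
The echelon form has 2 nonzero rows; the last pivot sits in the augmented column, so rank(M) = 1 but rank([M|b]) = 2.
Since the ranks differ, the system is inconsistent.
It has no solutions.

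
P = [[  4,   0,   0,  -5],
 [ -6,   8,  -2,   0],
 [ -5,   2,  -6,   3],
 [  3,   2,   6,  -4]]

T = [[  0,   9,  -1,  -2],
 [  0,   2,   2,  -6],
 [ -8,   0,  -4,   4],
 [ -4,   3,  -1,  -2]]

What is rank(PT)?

First compute PT:
[[ 20,  21,   1,   2],
 [ 16, -38,  30, -44],
 [ 36, -32,  30, -32],
 [-32,  19, -19,  14]]
Now row reduce the product.
R2 ← R2 − (4/5)·R1: [0, -274/5, 146/5, -228/5]
R3 ← R3 − (9/5)·R1: [0, -349/5, 141/5, -178/5]
R4 ← R4 + (8/5)·R1: [0, 263/5, -87/5, 86/5]
R3 ← R3 − (349/274)·R2: [0, 0, -1232/137, 3080/137]
R4 ← R4 + (263/274)·R2: [0, 0, 1456/137, -3640/137]
R4 ← R4 + (13/11)·R3: [0, 0, 0, 0]
3 nonzero rows, so rank(PT) = 3.

3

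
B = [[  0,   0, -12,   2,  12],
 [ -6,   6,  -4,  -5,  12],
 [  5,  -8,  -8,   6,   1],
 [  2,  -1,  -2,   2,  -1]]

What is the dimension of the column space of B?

Row reduce to echelon form.
Swap R1 ↔ R2
R3 ← R3 + (5/6)·R1: [0, -3, -34/3, 11/6, 11]
R4 ← R4 + (1/3)·R1: [0, 1, -10/3, 1/3, 3]
Swap R2 ↔ R3
R4 ← R4 + (1/3)·R2: [0, 0, -64/9, 17/18, 20/3]
R4 ← R4 − (16/27)·R3: [0, 0, 0, -13/54, -4/9]
Echelon form has 4 nonzero rows, so rank(B) = 4.
The column space has dimension equal to the rank: 4.

4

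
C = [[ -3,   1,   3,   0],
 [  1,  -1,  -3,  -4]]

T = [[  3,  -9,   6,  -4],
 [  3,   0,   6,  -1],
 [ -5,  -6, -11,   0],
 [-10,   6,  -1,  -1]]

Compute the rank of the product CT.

First compute CT:
[[-21,   9, -45,  11],
 [ 55, -15,  37,   1]]
Now row reduce the product.
R2 ← R2 + (55/21)·R1: [0, 60/7, -566/7, 626/21]
2 nonzero rows, so rank(CT) = 2.

2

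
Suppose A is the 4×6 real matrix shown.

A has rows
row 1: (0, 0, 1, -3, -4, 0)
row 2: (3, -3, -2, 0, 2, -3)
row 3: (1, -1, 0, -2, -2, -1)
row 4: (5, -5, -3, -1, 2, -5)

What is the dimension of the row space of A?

2

Row reduce to echelon form.
Swap R1 ↔ R2
R3 ← R3 − (1/3)·R1: [0, 0, 2/3, -2, -8/3, 0]
R4 ← R4 − (5/3)·R1: [0, 0, 1/3, -1, -4/3, 0]
R3 ← R3 − (2/3)·R2: [0, 0, 0, 0, 0, 0]
R4 ← R4 − (1/3)·R2: [0, 0, 0, 0, 0, 0]
Echelon form has 2 nonzero rows, so rank(A) = 2.
The row space has dimension equal to the rank: 2.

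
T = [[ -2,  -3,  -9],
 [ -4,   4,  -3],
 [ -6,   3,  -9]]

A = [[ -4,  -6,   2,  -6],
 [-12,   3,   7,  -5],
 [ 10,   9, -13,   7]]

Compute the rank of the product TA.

First compute TA:
[[-46, -78,  92, -36],
 [-62,   9,  59, -17],
 [-102, -36, 126, -42]]
Now row reduce the product.
R2 ← R2 − (31/23)·R1: [0, 2625/23, -65, 725/23]
R3 ← R3 − (51/23)·R1: [0, 3150/23, -78, 870/23]
R3 ← R3 − (6/5)·R2: [0, 0, 0, 0]
2 nonzero rows, so rank(TA) = 2.

2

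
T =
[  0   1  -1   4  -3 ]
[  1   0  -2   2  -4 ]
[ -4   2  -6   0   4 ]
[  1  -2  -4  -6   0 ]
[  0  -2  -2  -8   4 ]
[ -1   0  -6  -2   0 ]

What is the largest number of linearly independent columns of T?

3

Row reduce to echelon form.
Swap R1 ↔ R2
R3 ← R3 + (4)·R1: [0, 2, -14, 8, -12]
R4 ← R4 − R1: [0, -2, -2, -8, 4]
R6 ← R6 + R1: [0, 0, -8, 0, -4]
R3 ← R3 − (2)·R2: [0, 0, -12, 0, -6]
R4 ← R4 + (2)·R2: [0, 0, -4, 0, -2]
R5 ← R5 + (2)·R2: [0, 0, -4, 0, -2]
R4 ← R4 − (1/3)·R3: [0, 0, 0, 0, 0]
R5 ← R5 − (1/3)·R3: [0, 0, 0, 0, 0]
R6 ← R6 − (2/3)·R3: [0, 0, 0, 0, 0]
Echelon form has 3 nonzero rows, so rank(T) = 3.
The rank gives the maximum number of linearly independent columns: 3.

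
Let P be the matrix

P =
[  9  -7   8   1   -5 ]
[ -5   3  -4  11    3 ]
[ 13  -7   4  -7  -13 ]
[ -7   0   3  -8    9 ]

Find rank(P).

4

Row reduce to echelon form.
R2 ← R2 + (5/9)·R1: [0, -8/9, 4/9, 104/9, 2/9]
R3 ← R3 − (13/9)·R1: [0, 28/9, -68/9, -76/9, -52/9]
R4 ← R4 + (7/9)·R1: [0, -49/9, 83/9, -65/9, 46/9]
R3 ← R3 + (7/2)·R2: [0, 0, -6, 32, -5]
R4 ← R4 − (49/8)·R2: [0, 0, 13/2, -78, 15/4]
R4 ← R4 + (13/12)·R3: [0, 0, 0, -130/3, -5/3]
Echelon form has 4 nonzero rows, so rank(P) = 4.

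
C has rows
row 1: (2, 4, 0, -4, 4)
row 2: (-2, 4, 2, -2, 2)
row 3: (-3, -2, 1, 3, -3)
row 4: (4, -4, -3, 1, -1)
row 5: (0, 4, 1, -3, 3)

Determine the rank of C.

2

Row reduce to echelon form.
R2 ← R2 + R1: [0, 8, 2, -6, 6]
R3 ← R3 + (3/2)·R1: [0, 4, 1, -3, 3]
R4 ← R4 − (2)·R1: [0, -12, -3, 9, -9]
R3 ← R3 − (1/2)·R2: [0, 0, 0, 0, 0]
R4 ← R4 + (3/2)·R2: [0, 0, 0, 0, 0]
R5 ← R5 − (1/2)·R2: [0, 0, 0, 0, 0]
Echelon form has 2 nonzero rows, so rank(C) = 2.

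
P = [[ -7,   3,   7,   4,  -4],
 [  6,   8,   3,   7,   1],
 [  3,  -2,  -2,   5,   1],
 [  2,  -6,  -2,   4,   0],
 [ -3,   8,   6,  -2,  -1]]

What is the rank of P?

Row reduce to echelon form.
R2 ← R2 + (6/7)·R1: [0, 74/7, 9, 73/7, -17/7]
R3 ← R3 + (3/7)·R1: [0, -5/7, 1, 47/7, -5/7]
R4 ← R4 + (2/7)·R1: [0, -36/7, 0, 36/7, -8/7]
R5 ← R5 − (3/7)·R1: [0, 47/7, 3, -26/7, 5/7]
R3 ← R3 + (5/74)·R2: [0, 0, 119/74, 549/74, -65/74]
R4 ← R4 + (18/37)·R2: [0, 0, 162/37, 378/37, -86/37]
R5 ← R5 − (47/74)·R2: [0, 0, -201/74, -765/74, 167/74]
R4 ← R4 − (324/119)·R3: [0, 0, 0, -1188/119, 8/119]
R5 ← R5 + (201/119)·R3: [0, 0, 0, 261/119, 92/119]
R5 ← R5 + (29/132)·R4: [0, 0, 0, 0, 26/33]
Echelon form has 5 nonzero rows, so rank(P) = 5.

5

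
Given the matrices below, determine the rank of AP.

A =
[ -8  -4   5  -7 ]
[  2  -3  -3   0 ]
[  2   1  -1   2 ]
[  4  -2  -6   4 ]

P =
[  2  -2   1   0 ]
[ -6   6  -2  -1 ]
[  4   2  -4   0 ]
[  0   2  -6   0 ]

First compute AP:
[[ 28, -12,  22,   4],
 [ 10, -28,  20,   3],
 [ -6,   4,  -8,  -1],
 [ -4, -24,   8,   2]]
Now row reduce the product.
R2 ← R2 − (5/14)·R1: [0, -166/7, 85/7, 11/7]
R3 ← R3 + (3/14)·R1: [0, 10/7, -23/7, -1/7]
R4 ← R4 + (1/7)·R1: [0, -180/7, 78/7, 18/7]
R3 ← R3 + (5/83)·R2: [0, 0, -212/83, -4/83]
R4 ← R4 − (90/83)·R2: [0, 0, -168/83, 72/83]
R4 ← R4 − (42/53)·R3: [0, 0, 0, 48/53]
4 nonzero rows, so rank(AP) = 4.

4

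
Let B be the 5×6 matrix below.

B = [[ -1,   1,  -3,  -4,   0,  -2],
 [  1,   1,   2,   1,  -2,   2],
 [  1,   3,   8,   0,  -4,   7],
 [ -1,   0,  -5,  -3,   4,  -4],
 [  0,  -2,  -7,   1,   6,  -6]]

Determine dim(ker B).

2

Row reduce to echelon form.
R2 ← R2 + R1: [0, 2, -1, -3, -2, 0]
R3 ← R3 + R1: [0, 4, 5, -4, -4, 5]
R4 ← R4 − R1: [0, -1, -2, 1, 4, -2]
R3 ← R3 − (2)·R2: [0, 0, 7, 2, 0, 5]
R4 ← R4 + (1/2)·R2: [0, 0, -5/2, -1/2, 3, -2]
R5 ← R5 + R2: [0, 0, -8, -2, 4, -6]
R4 ← R4 + (5/14)·R3: [0, 0, 0, 3/14, 3, -3/14]
R5 ← R5 + (8/7)·R3: [0, 0, 0, 2/7, 4, -2/7]
R5 ← R5 − (4/3)·R4: [0, 0, 0, 0, 0, 0]
4 nonzero rows, so rank(B) = 4.
B has 6 columns; by rank–nullity, nullity = 6 − 4 = 2.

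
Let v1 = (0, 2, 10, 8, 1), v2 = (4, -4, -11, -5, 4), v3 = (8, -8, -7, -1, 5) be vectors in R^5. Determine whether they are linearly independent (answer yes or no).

Form the matrix with these vectors as rows and row reduce.
Swap R1 ↔ R2
R3 ← R3 − (2)·R1: [0, 0, 15, 9, -3]
3 nonzero rows, so the 3 vectors span a space of dimension 3.
Since 3 = 3, the vectors are linearly independent.

yes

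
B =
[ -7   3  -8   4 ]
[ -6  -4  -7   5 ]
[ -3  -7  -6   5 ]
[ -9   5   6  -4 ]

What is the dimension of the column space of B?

3

Row reduce to echelon form.
R2 ← R2 − (6/7)·R1: [0, -46/7, -1/7, 11/7]
R3 ← R3 − (3/7)·R1: [0, -58/7, -18/7, 23/7]
R4 ← R4 − (9/7)·R1: [0, 8/7, 114/7, -64/7]
R3 ← R3 − (29/23)·R2: [0, 0, -55/23, 30/23]
R4 ← R4 + (4/23)·R2: [0, 0, 374/23, -204/23]
R4 ← R4 + (34/5)·R3: [0, 0, 0, 0]
Echelon form has 3 nonzero rows, so rank(B) = 3.
The column space has dimension equal to the rank: 3.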